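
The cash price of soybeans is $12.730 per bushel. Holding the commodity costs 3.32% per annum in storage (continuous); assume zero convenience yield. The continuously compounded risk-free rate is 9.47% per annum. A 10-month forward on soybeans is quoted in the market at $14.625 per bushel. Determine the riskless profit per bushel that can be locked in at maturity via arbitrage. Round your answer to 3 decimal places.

$0.463 per bushel

Fair forward: F* = S·e^(carry·T), with carry = (r + u) = 0.0947 + 0.0332 = 0.1279
F* = 12.730 · e^(0.1279 × 10/12) = 12.730 · e^0.106583 = 12.730 × 1.112470 = $14.1617
Market $14.625 > fair $14.1617: forward overpriced → cash-and-carry (buy spot, short the forward).
At maturity, profit = |F_mkt − F*| = |14.625 − 14.1617| = $0.463 per bushel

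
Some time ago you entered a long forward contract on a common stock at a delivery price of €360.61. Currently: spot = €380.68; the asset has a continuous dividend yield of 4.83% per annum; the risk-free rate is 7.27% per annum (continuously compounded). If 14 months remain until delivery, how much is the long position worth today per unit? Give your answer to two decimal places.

€28.54

Current fair forward for the remaining 14 months: F = S·e^((r − q)·T), (r − q) = 0.0727 − 0.0483 = 0.0244
F = 380.68 · e^(0.0244 × 14/12) = 380.68 × 1.028876 = 391.6725
Value of long forward = (F − K)·e^(−rT) = (391.6725 − 360.61) · e^(−0.0727·14/12)
= 31.0625 × 0.918681 = 28.54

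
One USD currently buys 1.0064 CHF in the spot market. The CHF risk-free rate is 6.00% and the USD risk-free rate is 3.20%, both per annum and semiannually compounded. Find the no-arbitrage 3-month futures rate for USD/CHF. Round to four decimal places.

By covered interest parity, F = S · (1+r_CHF/2)^(2T) / (1+r_USD/2)^(2T)
= 1.0064 × 1.014889 / 1.007968 = 1.0064 × 1.006866
F = 1.0133 CHF per USD

1.0133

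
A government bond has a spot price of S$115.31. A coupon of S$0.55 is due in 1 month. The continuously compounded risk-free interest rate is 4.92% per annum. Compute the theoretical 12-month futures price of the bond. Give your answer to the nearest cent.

PV(coupons) I = 0.55·e^(−0.0492·1/12)
I = 0.5477
F = (S − I)·e^(rT) = (115.31 − 0.5477) · e^(0.0492·12/12)
= 114.7623 · e^0.049200 = 114.7623 × 1.050430 = S$120.55

S$120.55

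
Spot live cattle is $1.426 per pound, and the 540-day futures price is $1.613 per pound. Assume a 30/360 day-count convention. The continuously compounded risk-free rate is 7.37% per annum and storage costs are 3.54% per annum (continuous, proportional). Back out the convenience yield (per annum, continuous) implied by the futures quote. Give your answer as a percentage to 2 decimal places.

F = S·e^((r+u−y)T) ⇒ (r+u−y) = ln(F/S)/T
ln(1.613/1.426) = 0.123222; /T ⇒ 0.082148
y = r + u − ln(F/S)/T = 0.0737 + 0.0354 − 0.082148 = 0.026952
y = 2.70%

2.70%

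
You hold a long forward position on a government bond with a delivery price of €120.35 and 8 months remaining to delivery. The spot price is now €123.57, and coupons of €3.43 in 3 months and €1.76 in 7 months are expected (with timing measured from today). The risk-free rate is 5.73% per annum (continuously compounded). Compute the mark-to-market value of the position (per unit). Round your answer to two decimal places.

PV(remaining coupons) I = 3.43·e^(−0.0573·3/12) + 1.76·e^(−0.0573·7/12) = 5.0834
Current forward F = (S − I)·e^(rT) = (123.57 − 5.0834)·e^(0.0573·8/12) = 118.4866 × 1.038939 = 123.1003
Value (long) = (F − K)·e^(−rT) = (123.1003 − 120.35) × 0.962520 = 2.6472
Value = €2.65

€2.65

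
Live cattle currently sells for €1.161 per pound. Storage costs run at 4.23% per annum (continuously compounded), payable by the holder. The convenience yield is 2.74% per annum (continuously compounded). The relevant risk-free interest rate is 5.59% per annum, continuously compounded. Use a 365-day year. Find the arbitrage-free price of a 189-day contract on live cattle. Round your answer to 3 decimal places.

Net carry = r + u − y = 0.0559 + 0.0423 − 0.0274 = 0.0708
F = S·e^((r+u−y)T) = 1.161 · e^(0.0708 × 189/365) = 1.161 · e^0.036661
= 1.161 × 1.037341 = €1.204 per pound

€1.204 per pound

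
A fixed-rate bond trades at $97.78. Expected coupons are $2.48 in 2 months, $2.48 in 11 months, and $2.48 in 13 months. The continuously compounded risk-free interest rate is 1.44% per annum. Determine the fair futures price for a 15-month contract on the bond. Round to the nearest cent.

PV(coupons) I = 2.48·e^(−0.0144·2/12) + 2.48·e^(−0.0144·11/12) + 2.48·e^(−0.0144·13/12)
I = 2.4741 + 2.4475 + 2.4416 = 7.3632
F = (S − I)·e^(rT) = (97.78 − 7.3632) · e^(0.0144·15/12)
= 90.4168 · e^0.018000 = 90.4168 × 1.018163 = $92.06

$92.06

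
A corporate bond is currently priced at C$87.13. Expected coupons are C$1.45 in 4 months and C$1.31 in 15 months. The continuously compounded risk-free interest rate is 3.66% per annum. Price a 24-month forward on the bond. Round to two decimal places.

C$90.86

PV(coupons) I = 1.45·e^(−0.0366·4/12) + 1.31·e^(−0.0366·15/12)
I = 1.4324 + 1.2514 = 2.6838
F = (S − I)·e^(rT) = (87.13 − 2.6838) · e^(0.0366·24/12)
= 84.4462 · e^0.073200 = 84.4462 × 1.075946 = C$90.86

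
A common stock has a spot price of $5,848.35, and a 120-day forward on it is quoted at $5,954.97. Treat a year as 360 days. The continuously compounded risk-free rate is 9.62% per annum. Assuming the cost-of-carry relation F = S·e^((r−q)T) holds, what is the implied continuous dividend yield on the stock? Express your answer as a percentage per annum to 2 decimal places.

4.20%

From F = S·e^((r−q)T): (r − q) = ln(F/S)/T
ln(5954.97/5848.35) = ln(1.018231) = 0.018067
(r − q) = 0.018067 / (120/360) = 0.054201
q = r − ln(F/S)/T = 0.0962 − 0.054201 = 0.041999
q = 4.20%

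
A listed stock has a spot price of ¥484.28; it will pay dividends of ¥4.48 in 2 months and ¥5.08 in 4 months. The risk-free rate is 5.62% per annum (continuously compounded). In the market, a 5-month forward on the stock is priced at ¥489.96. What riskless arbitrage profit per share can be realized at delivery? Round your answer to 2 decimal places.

¥3.85 per share

PV(dividends) I = 4.48·e^(−0.0562·2/12) + 5.08·e^(−0.0562·4/12) = 9.4240
Fair forward F* = (S − I)·e^(rT) = (484.28 − 9.4240)·e^0.023417 = 474.8560 × 1.023693 = 486.1068
Market ¥489.96 > fair 486.1068: forward overpriced → cash-and-carry (borrow at r, buy the stock and collect the dividends, short the forward).
Profit at T = |F_mkt − F*| = |489.96 − 486.1068| = ¥3.85 per share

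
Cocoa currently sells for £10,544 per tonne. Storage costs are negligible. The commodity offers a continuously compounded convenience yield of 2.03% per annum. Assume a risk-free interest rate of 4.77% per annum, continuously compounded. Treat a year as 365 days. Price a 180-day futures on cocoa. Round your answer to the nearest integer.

Net carry = r + u − y = 0.0477 + 0.0000 − 0.0203 = 0.0274
F = S·e^((r+u−y)T) = 10544 · e^(0.0274 × 180/365) = 10544 · e^0.013512
= 10544 × 1.013604 = £10,687 per tonne

£10,687 per tonne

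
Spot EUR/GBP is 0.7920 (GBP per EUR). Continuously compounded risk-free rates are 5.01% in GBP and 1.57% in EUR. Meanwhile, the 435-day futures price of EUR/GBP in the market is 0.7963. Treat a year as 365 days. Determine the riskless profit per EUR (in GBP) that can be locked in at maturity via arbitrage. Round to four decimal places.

Fair futures: F* = S·e^(carry·T), with carry = (r_GBP − r_EUR) = 0.0501 − 0.0157 = 0.0344
F* = 0.7920 · e^(0.0344 × 435/365) = 0.7920 · e^0.040997 = 0.7920 × 1.041849 = 0.8251
Market 0.7963 < fair 0.8251: forward underpriced → reverse cash-and-carry (short spot, go long the forward).
At maturity, profit = |F_mkt − F*| = |0.7963 − 0.8251| = 0.0288 per EUR (in GBP)

0.0288 per EUR (in GBP)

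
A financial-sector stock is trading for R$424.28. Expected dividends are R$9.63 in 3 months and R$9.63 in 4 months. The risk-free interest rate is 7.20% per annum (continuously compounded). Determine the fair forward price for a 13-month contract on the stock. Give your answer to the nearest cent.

R$438.31

PV(dividends) I = 9.63·e^(−0.0720·3/12) + 9.63·e^(−0.0720·4/12)
I = 9.4582 + 9.4016 = 18.8598
F = (S − I)·e^(rT) = (424.28 − 18.8598) · e^(0.0720·13/12)
= 405.4202 · e^0.078000 = 405.4202 × 1.081123 = R$438.31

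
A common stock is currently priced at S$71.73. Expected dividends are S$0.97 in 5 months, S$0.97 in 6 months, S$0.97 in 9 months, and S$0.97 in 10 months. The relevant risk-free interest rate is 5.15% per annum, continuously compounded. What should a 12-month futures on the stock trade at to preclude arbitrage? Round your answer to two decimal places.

PV(dividends) I = 0.97·e^(−0.0515·5/12) + 0.97·e^(−0.0515·6/12) + 0.97·e^(−0.0515·9/12) + 0.97·e^(−0.0515·10/12)
I = 0.9494 + 0.9453 + 0.9332 + 0.9293 = 3.7572
F = (S − I)·e^(rT) = (71.73 − 3.7572) · e^(0.0515·12/12)
= 67.9728 · e^0.051500 = 67.9728 × 1.052849 = S$71.57

S$71.57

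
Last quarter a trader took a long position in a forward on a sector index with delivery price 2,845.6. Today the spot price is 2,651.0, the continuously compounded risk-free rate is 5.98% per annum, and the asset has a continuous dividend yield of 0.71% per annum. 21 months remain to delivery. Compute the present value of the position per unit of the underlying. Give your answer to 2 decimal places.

55.40

Current fair forward for the remaining 21 months: F = S·e^((r − q)·T), (r − q) = 0.0598 − 0.0071 = 0.0527
F = 2651.0 · e^(0.0527 × 21/12) = 2651.0 × 1.09661153 = 2907.1172
Value of long forward = (F − K)·e^(−rT) = (2907.1172 − 2845.6) · e^(−0.0598·21/12)
= 61.5172 × 0.90063969 = 55.40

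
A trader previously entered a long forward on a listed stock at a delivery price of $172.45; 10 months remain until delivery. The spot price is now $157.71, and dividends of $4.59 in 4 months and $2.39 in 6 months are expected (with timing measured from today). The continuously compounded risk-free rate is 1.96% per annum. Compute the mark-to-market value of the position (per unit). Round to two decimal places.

-$18.87

PV(remaining dividends) I = 4.59·e^(−0.0196·4/12) + 2.39·e^(−0.0196·6/12) = 6.9268
Current forward F = (S − I)·e^(rT) = (157.71 − 6.9268)·e^(0.0196·10/12) = 150.7832 × 1.016467 = 153.2661
Value (long) = (F − K)·e^(−rT) = (153.2661 − 172.45) × 0.983799 = -18.8731
Value = -$18.87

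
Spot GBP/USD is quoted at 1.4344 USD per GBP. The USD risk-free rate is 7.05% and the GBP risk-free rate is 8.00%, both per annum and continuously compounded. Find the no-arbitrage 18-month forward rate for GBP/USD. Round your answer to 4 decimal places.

1.4141

F = S·e^((r_USD − r_GBP)T) = 1.4344 · e^((0.0705 − 0.0800) × 18/12)
= 1.4344 · e^-0.014250 = 1.4344 × 0.985851
F = 1.4141 USD per GBP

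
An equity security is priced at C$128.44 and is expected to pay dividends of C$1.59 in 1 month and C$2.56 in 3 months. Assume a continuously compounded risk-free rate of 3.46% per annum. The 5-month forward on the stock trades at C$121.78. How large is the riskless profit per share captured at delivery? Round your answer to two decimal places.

C$4.34 per share

PV(dividends) I = 1.59·e^(−0.0346·1/12) + 2.56·e^(−0.0346·3/12) = 4.1234
Fair forward F* = (S − I)·e^(rT) = (128.44 − 4.1234)·e^0.014417 = 124.3166 × 1.014521 = 126.1218
Market C$121.78 < fair 126.1218: forward underpriced → reverse cash-and-carry (short the stock, invest proceeds at r, pay the dividends, go long the forward).
Profit at T = |F_mkt − F*| = |121.78 − 126.1218| = C$4.34 per share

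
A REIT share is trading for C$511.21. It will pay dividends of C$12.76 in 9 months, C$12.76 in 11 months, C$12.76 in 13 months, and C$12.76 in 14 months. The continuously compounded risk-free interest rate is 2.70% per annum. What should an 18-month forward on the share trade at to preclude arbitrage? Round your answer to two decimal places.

C$480.58

PV(dividends) I = 12.76·e^(−0.0270·9/12) + 12.76·e^(−0.0270·11/12) + 12.76·e^(−0.0270·13/12) + 12.76·e^(−0.0270·14/12)
I = 12.5042 + 12.4481 + 12.3922 + 12.3643 = 49.7088
F = (S − I)·e^(rT) = (511.21 − 49.7088) · e^(0.0270·18/12)
= 461.5012 · e^0.040500 = 461.5012 × 1.041331 = C$480.58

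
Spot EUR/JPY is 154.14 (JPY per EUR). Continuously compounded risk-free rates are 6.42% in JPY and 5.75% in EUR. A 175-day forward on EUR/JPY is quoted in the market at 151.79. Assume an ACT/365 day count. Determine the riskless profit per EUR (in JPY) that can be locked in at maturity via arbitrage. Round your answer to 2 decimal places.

2.85 per EUR (in JPY)

Fair forward: F* = S·e^(carry·T), with carry = (r_JPY − r_EUR) = 0.0642 − 0.0575 = 0.0067
F* = 154.14 · e^(0.0067 × 175/365) = 154.14 · e^0.003212 = 154.14 × 1.003217 = 154.6359
Market 151.79 < fair 154.6359: forward underpriced → reverse cash-and-carry (short spot, go long the forward).
At maturity, profit = |F_mkt − F*| = |151.79 − 154.6359| = 2.85 per EUR (in JPY)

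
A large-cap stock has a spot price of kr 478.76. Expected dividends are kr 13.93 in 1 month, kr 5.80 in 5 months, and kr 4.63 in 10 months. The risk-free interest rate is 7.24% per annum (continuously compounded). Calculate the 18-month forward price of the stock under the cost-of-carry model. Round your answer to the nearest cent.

PV(dividends) I = 13.93·e^(−0.0724·1/12) + 5.80·e^(−0.0724·5/12) + 4.63·e^(−0.0724·10/12)
I = 13.8462 + 5.6276 + 4.3589 = 23.8327
F = (S − I)·e^(rT) = (478.76 − 23.8327) · e^(0.0724·18/12)
= 454.9273 · e^0.108600 = 454.9273 × 1.114716 = kr 507.11

kr 507.11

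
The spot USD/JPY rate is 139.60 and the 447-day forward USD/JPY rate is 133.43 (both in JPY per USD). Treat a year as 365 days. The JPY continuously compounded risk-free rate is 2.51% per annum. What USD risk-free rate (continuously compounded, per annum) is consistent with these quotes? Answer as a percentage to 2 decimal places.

6.20%

F = S·e^((r_JPY − r_USD)T) ⇒ r_USD = r_JPY − ln(F/S)/T
ln(133.43/139.60) = -0.045204; /(447/365) = -0.036912
r_USD = 0.0251 + 0.036912 = 0.062012
r_USD = 6.20%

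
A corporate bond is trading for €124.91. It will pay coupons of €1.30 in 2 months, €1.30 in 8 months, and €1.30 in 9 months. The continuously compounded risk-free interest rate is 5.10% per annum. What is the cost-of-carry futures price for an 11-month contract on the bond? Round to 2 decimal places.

PV(coupons) I = 1.30·e^(−0.0510·2/12) + 1.30·e^(−0.0510·8/12) + 1.30·e^(−0.0510·9/12)
I = 1.2890 + 1.2565 + 1.2512 = 3.7967
F = (S − I)·e^(rT) = (124.91 − 3.7967) · e^(0.0510·11/12)
= 121.1133 · e^0.046750 = 121.1133 × 1.047860 = €126.91

€126.91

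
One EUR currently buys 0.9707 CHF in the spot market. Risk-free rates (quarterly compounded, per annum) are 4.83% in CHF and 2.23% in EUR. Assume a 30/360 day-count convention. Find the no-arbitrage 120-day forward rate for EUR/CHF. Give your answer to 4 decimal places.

0.9791

By covered interest parity, F = S · (1+r_CHF/4)^(4T) / (1+r_EUR/4)^(4T)
= 0.9707 × 1.016132 / 1.007440 = 0.9707 × 1.008628
F = 0.9791 CHF per EUR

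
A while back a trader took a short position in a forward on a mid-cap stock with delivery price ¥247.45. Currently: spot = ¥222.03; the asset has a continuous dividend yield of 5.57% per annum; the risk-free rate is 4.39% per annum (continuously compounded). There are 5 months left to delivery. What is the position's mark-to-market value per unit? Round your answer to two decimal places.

¥26.03

Current fair forward for the remaining 5 months: F = S·e^((r − q)·T), (r − q) = 0.0439 − 0.0557 = -0.0118
F = 222.03 · e^(-0.0118 × 5/12) = 222.03 × 0.995095 = 220.9409
Value of long forward = (F − K)·e^(−rT) = (220.9409 − 247.45) · e^(−0.0439·5/12)
= -26.5091 × 0.981875 = -26.03
Short position value = −(long value) = ¥26.03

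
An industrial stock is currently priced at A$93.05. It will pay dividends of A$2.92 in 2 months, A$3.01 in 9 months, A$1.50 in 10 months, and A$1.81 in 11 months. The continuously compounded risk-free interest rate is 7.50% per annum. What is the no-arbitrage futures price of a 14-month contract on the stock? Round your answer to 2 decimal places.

PV(dividends) I = 2.92·e^(−0.0750·2/12) + 3.01·e^(−0.0750·9/12) + 1.50·e^(−0.0750·10/12) + 1.81·e^(−0.0750·11/12)
I = 2.8837 + 2.8454 + 1.4091 + 1.6897 = 8.8279
F = (S − I)·e^(rT) = (93.05 − 8.8279) · e^(0.0750·14/12)
= 84.2221 · e^0.087500 = 84.2221 × 1.091442 = A$91.92

A$91.92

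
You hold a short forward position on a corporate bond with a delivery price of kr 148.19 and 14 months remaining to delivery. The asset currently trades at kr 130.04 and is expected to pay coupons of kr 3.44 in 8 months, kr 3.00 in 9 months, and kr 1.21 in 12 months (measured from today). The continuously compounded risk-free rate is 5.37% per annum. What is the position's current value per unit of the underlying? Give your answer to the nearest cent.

PV(remaining coupons) I = 3.44·e^(−0.0537·8/12) + 3.00·e^(−0.0537·9/12) + 1.21·e^(−0.0537·12/12) = 7.3473
Current forward F = (S − I)·e^(rT) = (130.04 − 7.3473)·e^(0.0537·14/12) = 122.6927 × 1.064654 = 130.6253
Value (long) = (F − K)·e^(−rT) = (130.6253 − 148.19) × 0.939272 = -16.4980
Short position value = −(long value) = kr 16.50

kr 16.50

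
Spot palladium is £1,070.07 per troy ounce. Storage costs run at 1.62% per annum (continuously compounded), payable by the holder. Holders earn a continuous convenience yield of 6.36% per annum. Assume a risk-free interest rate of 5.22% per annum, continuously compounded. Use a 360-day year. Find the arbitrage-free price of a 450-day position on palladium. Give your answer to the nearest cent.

Net carry = r + u − y = 0.0522 + 0.0162 − 0.0636 = 0.0048
F = S·e^((r+u−y)T) = 1070.07 · e^(0.0048 × 450/360) = 1070.07 · e^0.00600000
= 1070.07 × 1.00601804 = £1,076.51 per troy ounce

£1,076.51 per troy ounce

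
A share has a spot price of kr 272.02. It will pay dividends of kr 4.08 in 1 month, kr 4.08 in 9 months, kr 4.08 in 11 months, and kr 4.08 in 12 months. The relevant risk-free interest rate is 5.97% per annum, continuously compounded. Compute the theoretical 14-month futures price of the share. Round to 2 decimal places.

kr 274.84

PV(dividends) I = 4.08·e^(−0.0597·1/12) + 4.08·e^(−0.0597·9/12) + 4.08·e^(−0.0597·11/12) + 4.08·e^(−0.0597·12/12)
I = 4.0598 + 3.9013 + 3.8627 + 3.8436 = 15.6674
F = (S − I)·e^(rT) = (272.02 − 15.6674) · e^(0.0597·14/12)
= 256.3526 · e^0.069650 = 256.3526 × 1.072133 = kr 274.84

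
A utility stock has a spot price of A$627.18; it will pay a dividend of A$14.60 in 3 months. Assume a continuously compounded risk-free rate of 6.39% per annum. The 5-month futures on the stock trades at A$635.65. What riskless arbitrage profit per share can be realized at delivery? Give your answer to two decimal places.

PV(dividends) I = 14.60·e^(−0.0639·3/12) = 14.3686
Fair futures F* = (S − I)·e^(rT) = (627.18 − 14.3686)·e^0.026625 = 612.8114 × 1.026983 = 629.3469
Market A$635.65 > fair 629.3469: forward overpriced → cash-and-carry (borrow at r, buy the stock and collect the dividends, short the forward).
Profit at T = |F_mkt − F*| = |635.65 − 629.3469| = A$6.30 per share

A$6.30 per share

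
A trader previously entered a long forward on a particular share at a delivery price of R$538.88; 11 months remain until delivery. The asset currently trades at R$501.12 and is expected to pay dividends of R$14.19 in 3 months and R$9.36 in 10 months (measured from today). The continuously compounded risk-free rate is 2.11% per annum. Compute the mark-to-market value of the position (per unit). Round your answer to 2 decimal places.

-R$50.75

PV(remaining dividends) I = 14.19·e^(−0.0211·3/12) + 9.36·e^(−0.0211·10/12) = 23.3122
Current forward F = (S − I)·e^(rT) = (501.12 − 23.3122)·e^(0.0211·11/12) = 477.8078 × 1.019530 = 487.1394
Value (long) = (F − K)·e^(−rT) = (487.1394 − 538.88) × 0.980844 = -50.7495
Value = -R$50.75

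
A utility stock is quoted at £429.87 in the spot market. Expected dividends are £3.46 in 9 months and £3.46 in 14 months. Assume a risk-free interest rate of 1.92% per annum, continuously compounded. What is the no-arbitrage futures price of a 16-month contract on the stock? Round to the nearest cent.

£434.05

PV(dividends) I = 3.46·e^(−0.0192·9/12) + 3.46·e^(−0.0192·14/12)
I = 3.4105 + 3.3834 = 6.7939
F = (S − I)·e^(rT) = (429.87 − 6.7939) · e^(0.0192·16/12)
= 423.0761 · e^0.025600 = 423.0761 × 1.025930 = £434.05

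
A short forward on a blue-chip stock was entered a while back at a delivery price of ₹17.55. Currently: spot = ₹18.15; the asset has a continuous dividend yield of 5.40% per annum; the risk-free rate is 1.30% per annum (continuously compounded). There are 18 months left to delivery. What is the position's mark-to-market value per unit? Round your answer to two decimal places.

Current fair forward for the remaining 18 months: F = S·e^((r − q)·T), (r − q) = 0.0130 − 0.0540 = -0.0410
F = 18.15 · e^(-0.0410 × 18/12) = 18.15 × 0.940353 = 17.0674
Value of long forward = (F − K)·e^(−rT) = (17.0674 − 17.55) · e^(−0.0130·18/12)
= -0.4826 × 0.980689 = -0.47
Short position value = −(long value) = ₹0.47

₹0.47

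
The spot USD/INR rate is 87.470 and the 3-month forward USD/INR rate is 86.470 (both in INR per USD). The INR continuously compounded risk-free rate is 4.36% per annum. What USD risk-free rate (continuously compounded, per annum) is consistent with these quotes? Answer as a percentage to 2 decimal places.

8.96%

F = S·e^((r_INR − r_USD)T) ⇒ r_USD = r_INR − ln(F/S)/T
ln(86.470/87.470) = -0.011498; /(3/12) = -0.045992
r_USD = 0.0436 + 0.045992 = 0.089592
r_USD = 8.96%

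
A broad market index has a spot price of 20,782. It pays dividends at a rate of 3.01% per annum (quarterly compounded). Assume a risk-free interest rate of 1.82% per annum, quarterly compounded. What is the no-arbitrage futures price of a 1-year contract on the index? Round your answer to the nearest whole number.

F = S · (1+r/4)^(4T) / (1+q/4)^(4T)
= 20782 × 1.018325 / 1.030441 = 20782 × 0.988242
F = 20,538

20,538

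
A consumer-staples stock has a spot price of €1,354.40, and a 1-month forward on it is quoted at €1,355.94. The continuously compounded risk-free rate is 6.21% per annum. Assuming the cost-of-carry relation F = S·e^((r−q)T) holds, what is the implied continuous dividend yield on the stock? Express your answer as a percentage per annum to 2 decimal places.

From F = S·e^((r−q)T): (r − q) = ln(F/S)/T
ln(1355.94/1354.40) = ln(1.001137) = 0.001136
(r − q) = 0.001136 / (1/12) = 0.013632
q = r − ln(F/S)/T = 0.0621 − 0.013632 = 0.048468
q = 4.85%

4.85%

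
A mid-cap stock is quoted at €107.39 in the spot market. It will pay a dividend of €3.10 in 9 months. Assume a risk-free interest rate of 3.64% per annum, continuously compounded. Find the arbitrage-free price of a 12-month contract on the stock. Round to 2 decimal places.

PV(dividends) I = 3.10·e^(−0.0364·9/12)
I = 3.0165
F = (S − I)·e^(rT) = (107.39 − 3.0165) · e^(0.0364·12/12)
= 104.3735 · e^0.036400 = 104.3735 × 1.037071 = €108.24

€108.24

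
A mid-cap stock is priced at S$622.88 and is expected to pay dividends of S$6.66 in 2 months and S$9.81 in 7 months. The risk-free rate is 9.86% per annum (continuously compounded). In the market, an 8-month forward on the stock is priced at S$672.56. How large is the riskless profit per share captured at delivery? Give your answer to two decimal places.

S$24.25 per share

PV(dividends) I = 6.66·e^(−0.0986·2/12) + 9.81·e^(−0.0986·7/12) = 15.8131
Fair forward F* = (S − I)·e^(rT) = (622.88 − 15.8131)·e^0.065733 = 607.0669 × 1.067942 = 648.3122
Market S$672.56 > fair 648.3122: forward overpriced → cash-and-carry (borrow at r, buy the stock and collect the dividends, short the forward).
Profit at T = |F_mkt − F*| = |672.56 − 648.3122| = S$24.25 per share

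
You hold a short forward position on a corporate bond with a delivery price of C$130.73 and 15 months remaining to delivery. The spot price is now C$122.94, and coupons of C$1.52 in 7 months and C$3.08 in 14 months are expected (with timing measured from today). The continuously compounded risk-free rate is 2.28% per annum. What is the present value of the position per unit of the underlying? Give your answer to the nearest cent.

C$8.62

PV(remaining coupons) I = 1.52·e^(−0.0228·7/12) + 3.08·e^(−0.0228·14/12) = 4.4991
Current forward F = (S − I)·e^(rT) = (122.94 − 4.4991)·e^(0.0228·15/12) = 118.4409 × 1.028910 = 121.8650
Value (long) = (F − K)·e^(−rT) = (121.8650 − 130.73) × 0.971902 = -8.6159
Short position value = −(long value) = C$8.62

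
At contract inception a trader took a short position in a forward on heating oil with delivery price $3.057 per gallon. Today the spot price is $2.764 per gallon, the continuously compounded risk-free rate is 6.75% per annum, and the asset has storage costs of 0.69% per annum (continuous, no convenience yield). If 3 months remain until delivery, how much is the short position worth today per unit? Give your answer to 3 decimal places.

$0.237 per gallon

Current fair forward for the remaining 3 months: F = S·e^((r + u)·T), (r + u) = 0.0675 + 0.0069 = 0.0744
F = 2.764 · e^(0.0744 × 3/12) = 2.764 × 1.018774 = 2.8159
Value of long forward = (F − K)·e^(−rT) = (2.8159 − 3.057) · e^(−0.0675·3/12)
= -0.2411 × 0.983267 = -0.237
Short position value = −(long value) = $0.237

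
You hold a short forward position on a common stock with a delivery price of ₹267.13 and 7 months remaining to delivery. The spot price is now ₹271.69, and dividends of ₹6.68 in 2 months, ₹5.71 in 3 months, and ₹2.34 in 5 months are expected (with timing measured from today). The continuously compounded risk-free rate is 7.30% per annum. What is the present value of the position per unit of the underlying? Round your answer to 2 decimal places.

PV(remaining dividends) I = 6.68·e^(−0.0730·2/12) + 5.71·e^(−0.0730·3/12) + 2.34·e^(−0.0730·5/12) = 14.4759
Current forward F = (S − I)·e^(rT) = (271.69 − 14.4759)·e^(0.0730·7/12) = 257.2141 × 1.043503 = 268.4037
Value (long) = (F − K)·e^(−rT) = (268.4037 − 267.13) × 0.958311 = 1.2206
Short position value = −(long value) = -₹1.22

-₹1.22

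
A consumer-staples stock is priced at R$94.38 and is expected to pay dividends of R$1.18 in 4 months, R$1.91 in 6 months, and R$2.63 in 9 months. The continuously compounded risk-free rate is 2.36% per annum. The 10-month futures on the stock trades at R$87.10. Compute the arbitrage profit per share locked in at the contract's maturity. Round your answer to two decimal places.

R$3.40 per share

PV(dividends) I = 1.18·e^(−0.0236·4/12) + 1.91·e^(−0.0236·6/12) + 2.63·e^(−0.0236·9/12) = 5.6422
Fair futures F* = (S − I)·e^(rT) = (94.38 − 5.6422)·e^0.019667 = 88.7378 × 1.019862 = 90.5003
Market R$87.10 < fair 90.5003: forward underpriced → reverse cash-and-carry (short the stock, invest proceeds at r, pay the dividends, go long the forward).
Profit at T = |F_mkt − F*| = |87.10 − 90.5003| = R$3.40 per share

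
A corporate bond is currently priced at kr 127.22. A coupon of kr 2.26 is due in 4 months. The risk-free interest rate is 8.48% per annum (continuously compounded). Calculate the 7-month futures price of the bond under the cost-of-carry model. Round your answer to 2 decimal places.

PV(coupons) I = 2.26·e^(−0.0848·4/12)
I = 2.1970
F = (S − I)·e^(rT) = (127.22 − 2.1970) · e^(0.0848·7/12)
= 125.0230 · e^0.049467 = 125.0230 × 1.050711 = kr 131.36

kr 131.36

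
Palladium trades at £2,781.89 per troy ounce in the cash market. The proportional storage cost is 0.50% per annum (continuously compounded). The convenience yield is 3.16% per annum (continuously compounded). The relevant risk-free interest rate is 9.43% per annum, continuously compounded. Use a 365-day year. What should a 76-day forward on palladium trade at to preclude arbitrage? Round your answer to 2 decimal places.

£2,821.38 per troy ounce

Net carry = r + u − y = 0.0943 + 0.0050 − 0.0316 = 0.0677
F = S·e^((r+u−y)T) = 2781.89 · e^(0.0677 × 76/365) = 2781.89 · e^0.01409644
= 2781.89 × 1.01419626 = £2,821.38 per troy ounce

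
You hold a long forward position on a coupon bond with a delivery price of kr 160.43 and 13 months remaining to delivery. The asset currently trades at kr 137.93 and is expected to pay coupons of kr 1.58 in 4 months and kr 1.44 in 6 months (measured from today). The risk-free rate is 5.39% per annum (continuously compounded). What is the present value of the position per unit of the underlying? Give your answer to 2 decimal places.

PV(remaining coupons) I = 1.58·e^(−0.0539·4/12) + 1.44·e^(−0.0539·6/12) = 2.9536
Current forward F = (S − I)·e^(rT) = (137.93 − 2.9536)·e^(0.0539·13/12) = 134.9764 × 1.060130 = 143.0925
Value (long) = (F − K)·e^(−rT) = (143.0925 − 160.43) × 0.943280 = -16.3541
Value = -kr 16.35

-kr 16.35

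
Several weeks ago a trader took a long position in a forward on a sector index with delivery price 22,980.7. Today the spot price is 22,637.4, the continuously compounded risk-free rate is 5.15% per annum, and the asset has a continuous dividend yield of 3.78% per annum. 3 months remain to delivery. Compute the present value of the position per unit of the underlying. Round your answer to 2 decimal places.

-262.24

Current fair forward for the remaining 3 months: F = S·e^((r − q)·T), (r − q) = 0.0515 − 0.0378 = 0.0137
F = 22637.4 · e^(0.0137 × 3/12) = 22637.4 × 1.00343087 = 22715.0660
Value of long forward = (F − K)·e^(−rT) = (22715.0660 − 22980.7) · e^(−0.0515·3/12)
= -265.6340 × 0.98720753 = -262.24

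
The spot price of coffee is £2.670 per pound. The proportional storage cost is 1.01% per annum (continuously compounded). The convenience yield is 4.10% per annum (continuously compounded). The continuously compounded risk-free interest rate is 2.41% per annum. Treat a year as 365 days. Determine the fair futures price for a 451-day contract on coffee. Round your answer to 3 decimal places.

Net carry = r + u − y = 0.0241 + 0.0101 − 0.0410 = -0.0068
F = S·e^((r+u−y)T) = 2.670 · e^(-0.0068 × 451/365) = 2.670 · e^-0.008402
= 2.670 × 0.991633 = £2.648 per pound

£2.648 per pound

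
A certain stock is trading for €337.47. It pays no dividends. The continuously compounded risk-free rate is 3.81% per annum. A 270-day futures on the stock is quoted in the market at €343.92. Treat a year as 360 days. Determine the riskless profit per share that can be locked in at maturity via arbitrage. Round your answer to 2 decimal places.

€3.33 per share

Fair futures: F* = S·e^(carry·T), with carry = r = 0.0381
F* = 337.47 · e^(0.0381 × 270/360) = 337.47 · e^0.028575 = 337.47 × 1.028987 = €347.2522
Market €343.92 < fair €347.2522: forward underpriced → reverse cash-and-carry (short spot, go long the forward).
At maturity, profit = |F_mkt − F*| = |343.92 − 347.2522| = €3.33 per share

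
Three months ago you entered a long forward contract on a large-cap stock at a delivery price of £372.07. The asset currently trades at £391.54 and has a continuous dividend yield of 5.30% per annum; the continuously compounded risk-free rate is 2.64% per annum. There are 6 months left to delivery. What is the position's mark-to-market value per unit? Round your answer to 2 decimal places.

Current fair forward for the remaining 6 months: F = S·e^((r − q)·T), (r − q) = 0.0264 − 0.0530 = -0.0266
F = 391.54 · e^(-0.0266 × 6/12) = 391.54 × 0.986788 = 386.3670
Value of long forward = (F − K)·e^(−rT) = (386.3670 − 372.07) · e^(−0.0264·6/12)
= 14.2970 × 0.986887 = 14.11

£14.11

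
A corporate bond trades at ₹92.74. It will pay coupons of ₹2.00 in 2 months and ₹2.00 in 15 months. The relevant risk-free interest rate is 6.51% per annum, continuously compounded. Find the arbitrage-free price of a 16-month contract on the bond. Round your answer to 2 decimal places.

₹96.98

PV(coupons) I = 2.00·e^(−0.0651·2/12) + 2.00·e^(−0.0651·15/12)
I = 1.9784 + 1.8437 = 3.8221
F = (S − I)·e^(rT) = (92.74 − 3.8221) · e^(0.0651·16/12)
= 88.9179 · e^0.086800 = 88.9179 × 1.090679 = ₹96.98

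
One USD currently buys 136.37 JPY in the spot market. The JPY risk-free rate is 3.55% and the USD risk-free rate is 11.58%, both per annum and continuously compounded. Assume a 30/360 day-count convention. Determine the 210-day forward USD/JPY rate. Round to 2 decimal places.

F = S·e^((r_JPY − r_USD)T) = 136.37 · e^((0.0355 − 0.1158) × 210/360)
= 136.37 · e^-0.046842 = 136.37 × 0.954238
F = 130.13 JPY per USD

130.13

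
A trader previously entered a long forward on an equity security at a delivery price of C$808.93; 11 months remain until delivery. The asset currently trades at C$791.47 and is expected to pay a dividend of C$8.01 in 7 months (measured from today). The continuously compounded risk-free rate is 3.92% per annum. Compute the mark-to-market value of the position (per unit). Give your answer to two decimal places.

PV(remaining dividends) I = 8.01·e^(−0.0392·7/12) = 7.8289
Current forward F = (S − I)·e^(rT) = (791.47 − 7.8289)·e^(0.0392·11/12) = 783.6411 × 1.036587 = 812.3122
Value (long) = (F − K)·e^(−rT) = (812.3122 − 808.93) × 0.964705 = 3.2628
Value = C$3.26

C$3.26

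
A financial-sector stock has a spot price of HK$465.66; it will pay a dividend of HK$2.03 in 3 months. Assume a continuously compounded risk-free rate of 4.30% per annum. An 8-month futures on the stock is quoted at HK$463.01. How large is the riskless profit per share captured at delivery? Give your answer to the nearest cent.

HK$14.13 per share

PV(dividends) I = 2.03·e^(−0.0430·3/12) = 2.0083
Fair futures F* = (S − I)·e^(rT) = (465.66 − 2.0083)·e^0.028667 = 463.6517 × 1.029082 = 477.1356
Market HK$463.01 < fair 477.1356: forward underpriced → reverse cash-and-carry (short the stock, invest proceeds at r, pay the dividends, go long the forward).
Profit at T = |F_mkt − F*| = |463.01 − 477.1356| = HK$14.13 per share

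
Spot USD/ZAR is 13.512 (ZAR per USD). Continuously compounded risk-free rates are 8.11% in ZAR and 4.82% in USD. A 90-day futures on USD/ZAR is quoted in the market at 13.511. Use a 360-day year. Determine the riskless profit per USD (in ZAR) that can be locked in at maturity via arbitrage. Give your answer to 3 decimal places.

Fair futures: F* = S·e^(carry·T), with carry = (r_ZAR − r_USD) = 0.0811 − 0.0482 = 0.0329
F* = 13.512 · e^(0.0329 × 90/360) = 13.512 · e^0.008225 = 13.512 × 1.008259 = 13.6236
Market 13.511 < fair 13.6236: forward underpriced → reverse cash-and-carry (short spot, go long the forward).
At maturity, profit = |F_mkt − F*| = |13.511 − 13.6236| = 0.113 per USD (in ZAR)

0.113 per USD (in ZAR)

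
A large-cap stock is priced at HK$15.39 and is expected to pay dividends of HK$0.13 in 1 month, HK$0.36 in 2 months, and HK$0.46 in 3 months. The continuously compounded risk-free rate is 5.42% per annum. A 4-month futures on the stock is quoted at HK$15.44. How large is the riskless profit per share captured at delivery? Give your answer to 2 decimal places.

PV(dividends) I = 0.13·e^(−0.0542·1/12) + 0.36·e^(−0.0542·2/12) + 0.46·e^(−0.0542·3/12) = 0.9400
Fair futures F* = (S − I)·e^(rT) = (15.39 − 0.9400)·e^0.018067 = 14.4500 × 1.018231 = 14.7134
Market HK$15.44 > fair 14.7134: forward overpriced → cash-and-carry (borrow at r, buy the stock and collect the dividends, short the forward).
Profit at T = |F_mkt − F*| = |15.44 − 14.7134| = HK$0.73 per share

HK$0.73 per share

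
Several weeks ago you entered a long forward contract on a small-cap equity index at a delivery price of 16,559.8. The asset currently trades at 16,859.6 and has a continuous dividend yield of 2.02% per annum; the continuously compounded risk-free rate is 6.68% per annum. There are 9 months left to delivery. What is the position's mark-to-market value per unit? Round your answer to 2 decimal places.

Current fair forward for the remaining 9 months: F = S·e^((r − q)·T), (r − q) = 0.0668 − 0.0202 = 0.0466
F = 16859.6 · e^(0.0466 × 9/12) = 16859.6 × 1.03556793 = 17459.2611
Value of long forward = (F − K)·e^(−rT) = (17459.2611 − 16559.8) · e^(−0.0668·9/12)
= 899.4611 × 0.95113431 = 855.51

855.51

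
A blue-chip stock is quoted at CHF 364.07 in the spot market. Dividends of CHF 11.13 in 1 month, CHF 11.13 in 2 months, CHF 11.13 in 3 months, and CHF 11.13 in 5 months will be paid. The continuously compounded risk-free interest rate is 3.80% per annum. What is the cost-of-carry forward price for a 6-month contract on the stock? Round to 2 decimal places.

CHF 326.07

PV(dividends) I = 11.13·e^(−0.0380·1/12) + 11.13·e^(−0.0380·2/12) + 11.13·e^(−0.0380·3/12) + 11.13·e^(−0.0380·5/12)
I = 11.0948 + 11.0597 + 11.0248 + 10.9552 = 44.1345
F = (S − I)·e^(rT) = (364.07 − 44.1345) · e^(0.0380·6/12)
= 319.9355 · e^0.019000 = 319.9355 × 1.019182 = CHF 326.07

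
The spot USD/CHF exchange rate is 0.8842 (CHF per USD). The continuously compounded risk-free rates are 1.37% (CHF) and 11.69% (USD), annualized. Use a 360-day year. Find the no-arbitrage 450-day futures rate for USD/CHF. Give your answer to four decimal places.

F = S·e^((r_CHF − r_USD)T) = 0.8842 · e^((0.0137 − 0.1169) × 450/360)
= 0.8842 · e^-0.129000 = 0.8842 × 0.878974
F = 0.7772 CHF per USD

0.7772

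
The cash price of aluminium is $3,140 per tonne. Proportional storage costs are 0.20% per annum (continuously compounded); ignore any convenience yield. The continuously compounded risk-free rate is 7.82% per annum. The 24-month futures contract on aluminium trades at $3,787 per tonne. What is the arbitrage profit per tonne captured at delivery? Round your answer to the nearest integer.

$101 per tonne

Fair futures: F* = S·e^(carry·T), with carry = (r + u) = 0.0782 + 0.0020 = 0.0802
F* = 3140 · e^(0.0802 × 24/12) = 3140 · e^0.160400 = 3140 × 1.173980 = $3686.2972
Market $3787 > fair $3686.2972: forward overpriced → cash-and-carry (buy spot, short the forward).
At maturity, profit = |F_mkt − F*| = |3787 − 3686.2972| = $101 per tonne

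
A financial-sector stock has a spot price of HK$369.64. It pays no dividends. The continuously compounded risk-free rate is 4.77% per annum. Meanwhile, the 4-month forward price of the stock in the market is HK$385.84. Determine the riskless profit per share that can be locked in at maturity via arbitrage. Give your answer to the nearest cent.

HK$10.28 per share

Fair forward: F* = S·e^(carry·T), with carry = r = 0.0477
F* = 369.64 · e^(0.0477 × 4/12) = 369.64 · e^0.015900 = 369.64 × 1.016027 = HK$375.5642
Market HK$385.84 > fair HK$375.5642: forward overpriced → cash-and-carry (buy spot, short the forward).
At maturity, profit = |F_mkt − F*| = |385.84 − 375.5642| = HK$10.28 per share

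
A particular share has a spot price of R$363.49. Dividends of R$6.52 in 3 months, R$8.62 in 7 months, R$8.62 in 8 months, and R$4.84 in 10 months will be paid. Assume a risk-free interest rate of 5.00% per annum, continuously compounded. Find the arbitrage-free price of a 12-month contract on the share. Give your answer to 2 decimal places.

PV(dividends) I = 6.52·e^(−0.0500·3/12) + 8.62·e^(−0.0500·7/12) + 8.62·e^(−0.0500·8/12) + 4.84·e^(−0.0500·10/12)
I = 6.4390 + 8.3722 + 8.3374 + 4.6425 = 27.7911
F = (S − I)·e^(rT) = (363.49 − 27.7911) · e^(0.0500·12/12)
= 335.6989 · e^0.050000 = 335.6989 × 1.051271 = R$352.91

R$352.91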